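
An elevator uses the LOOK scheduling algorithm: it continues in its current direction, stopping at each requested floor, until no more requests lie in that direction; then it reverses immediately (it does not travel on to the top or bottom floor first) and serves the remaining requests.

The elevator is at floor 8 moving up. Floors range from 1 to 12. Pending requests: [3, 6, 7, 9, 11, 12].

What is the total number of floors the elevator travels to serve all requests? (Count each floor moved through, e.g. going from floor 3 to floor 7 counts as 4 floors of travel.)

Answer: 13

Derivation:
Start at floor 8 moving up, LOOK stop order: [9, 11, 12, 7, 6, 3]
  8 → 9: |9-8| = 1, total = 1
  9 → 11: |11-9| = 2, total = 3
  11 → 12: |12-11| = 1, total = 4
  12 → 7: |7-12| = 5, total = 9
  7 → 6: |6-7| = 1, total = 10
  6 → 3: |3-6| = 3, total = 13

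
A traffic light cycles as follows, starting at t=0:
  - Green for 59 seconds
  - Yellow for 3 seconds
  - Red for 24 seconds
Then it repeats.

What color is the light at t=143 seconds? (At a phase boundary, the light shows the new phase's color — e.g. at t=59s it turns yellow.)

Cycle length = 59 + 3 + 24 = 86s
t = 143, phase_t = 143 mod 86 = 57
57 < 59 (green end) → GREEN

Answer: green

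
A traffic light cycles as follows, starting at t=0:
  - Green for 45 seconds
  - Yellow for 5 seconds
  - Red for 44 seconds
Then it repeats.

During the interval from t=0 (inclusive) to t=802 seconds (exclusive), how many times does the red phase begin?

Answer: 8

Derivation:
Cycle = 45+5+44 = 94s
red phase starts at t = k*94 + 50 for k=0,1,2,...
Need k*94+50 < 802 → k < 8.000
k ∈ {0, ..., 7} → 8 starts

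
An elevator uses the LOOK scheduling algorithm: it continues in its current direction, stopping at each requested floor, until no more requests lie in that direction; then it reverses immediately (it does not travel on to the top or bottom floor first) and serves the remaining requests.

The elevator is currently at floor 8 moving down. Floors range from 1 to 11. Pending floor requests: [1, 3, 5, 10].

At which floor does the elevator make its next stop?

Answer: 5

Derivation:
Current floor: 8, direction: down
Requests above: [10]
Requests below: [1, 3, 5]
Moving down and requests lie below → nearest below is max([1, 3, 5]) = 5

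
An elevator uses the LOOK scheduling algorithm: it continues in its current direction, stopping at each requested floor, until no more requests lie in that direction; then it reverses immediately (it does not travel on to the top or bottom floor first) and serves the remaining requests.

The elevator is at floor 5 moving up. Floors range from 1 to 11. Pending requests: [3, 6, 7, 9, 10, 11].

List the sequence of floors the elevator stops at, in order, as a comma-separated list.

Answer: 6, 7, 9, 10, 11, 3

Derivation:
Current: 5, moving UP
Serve above first (ascending): [6, 7, 9, 10, 11]
Then reverse, serve below (descending): [3]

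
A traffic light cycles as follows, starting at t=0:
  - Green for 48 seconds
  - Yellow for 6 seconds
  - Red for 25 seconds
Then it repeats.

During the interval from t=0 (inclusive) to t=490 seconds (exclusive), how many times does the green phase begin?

Answer: 7

Derivation:
Cycle = 48+6+25 = 79s
green phase starts at t = k*79 + 0 for k=0,1,2,...
Need k*79+0 < 490 → k < 6.203
k ∈ {0, ..., 6} → 7 starts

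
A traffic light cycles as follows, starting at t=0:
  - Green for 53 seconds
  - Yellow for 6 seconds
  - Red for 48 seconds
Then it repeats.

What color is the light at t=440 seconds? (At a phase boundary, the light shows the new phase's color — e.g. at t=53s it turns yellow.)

Cycle length = 53 + 6 + 48 = 107s
t = 440, phase_t = 440 mod 107 = 12
12 < 53 (green end) → GREEN

Answer: green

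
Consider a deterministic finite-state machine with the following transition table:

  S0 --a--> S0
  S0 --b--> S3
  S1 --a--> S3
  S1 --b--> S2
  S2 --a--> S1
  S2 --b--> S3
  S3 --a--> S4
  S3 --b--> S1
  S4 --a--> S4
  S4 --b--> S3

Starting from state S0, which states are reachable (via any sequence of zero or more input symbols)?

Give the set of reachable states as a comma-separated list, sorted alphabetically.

Answer: S0, S1, S2, S3, S4

Derivation:
BFS from S0:
  visit S0: S0--a-->S0 (seen), S0--b-->S3 (new)
  visit S3: S3--a-->S4 (new), S3--b-->S1 (new)
  visit S4: S4--a-->S4 (seen), S4--b-->S3 (seen)
  visit S1: S1--a-->S3 (seen), S1--b-->S2 (new)
  visit S2: S2--a-->S1 (seen), S2--b-->S3 (seen)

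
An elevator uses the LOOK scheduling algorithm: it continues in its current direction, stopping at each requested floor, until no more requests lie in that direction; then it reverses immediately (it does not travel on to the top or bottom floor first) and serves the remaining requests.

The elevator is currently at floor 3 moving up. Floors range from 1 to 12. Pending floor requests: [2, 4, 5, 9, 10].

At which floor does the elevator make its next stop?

Answer: 4

Derivation:
Current floor: 3, direction: up
Requests above: [4, 5, 9, 10]
Requests below: [2]
Moving up and requests lie above → nearest above is min([4, 5, 9, 10]) = 4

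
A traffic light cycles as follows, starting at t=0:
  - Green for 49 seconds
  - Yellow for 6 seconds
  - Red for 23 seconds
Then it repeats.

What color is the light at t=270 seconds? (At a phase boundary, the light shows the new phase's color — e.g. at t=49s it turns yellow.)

Answer: green

Derivation:
Cycle length = 49 + 6 + 23 = 78s
t = 270, phase_t = 270 mod 78 = 36
36 < 49 (green end) → GREEN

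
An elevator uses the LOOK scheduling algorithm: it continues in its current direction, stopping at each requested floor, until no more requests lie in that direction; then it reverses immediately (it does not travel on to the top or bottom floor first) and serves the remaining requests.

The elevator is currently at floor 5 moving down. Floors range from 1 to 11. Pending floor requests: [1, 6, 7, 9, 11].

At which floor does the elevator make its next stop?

Answer: 1

Derivation:
Current floor: 5, direction: down
Requests above: [6, 7, 9, 11]
Requests below: [1]
Moving down and requests lie below → nearest below is max([1]) = 1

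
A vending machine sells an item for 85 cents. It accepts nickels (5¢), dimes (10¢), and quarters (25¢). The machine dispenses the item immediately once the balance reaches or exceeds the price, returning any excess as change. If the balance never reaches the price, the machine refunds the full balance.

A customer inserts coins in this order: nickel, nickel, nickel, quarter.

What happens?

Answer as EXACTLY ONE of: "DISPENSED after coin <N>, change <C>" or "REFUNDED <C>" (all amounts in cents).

Answer: REFUNDED 40

Derivation:
Price: 85¢
Coin 1 (nickel, 5¢): balance = 5¢
Coin 2 (nickel, 5¢): balance = 10¢
Coin 3 (nickel, 5¢): balance = 15¢
Coin 4 (quarter, 25¢): balance = 40¢
All coins inserted, balance 40¢ < price 85¢ → REFUND 40¢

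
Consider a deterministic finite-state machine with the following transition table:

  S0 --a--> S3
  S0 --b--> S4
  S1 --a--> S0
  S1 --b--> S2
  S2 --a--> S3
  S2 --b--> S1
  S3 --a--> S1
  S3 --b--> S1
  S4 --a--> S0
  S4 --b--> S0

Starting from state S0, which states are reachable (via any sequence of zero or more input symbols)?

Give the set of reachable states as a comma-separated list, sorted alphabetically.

Answer: S0, S1, S2, S3, S4

Derivation:
BFS from S0:
  visit S0: S0--a-->S3 (new), S0--b-->S4 (new)
  visit S3: S3--a-->S1 (new), S3--b-->S1 (seen)
  visit S4: S4--a-->S0 (seen), S4--b-->S0 (seen)
  visit S1: S1--a-->S0 (seen), S1--b-->S2 (new)
  visit S2: S2--a-->S3 (seen), S2--b-->S1 (seen)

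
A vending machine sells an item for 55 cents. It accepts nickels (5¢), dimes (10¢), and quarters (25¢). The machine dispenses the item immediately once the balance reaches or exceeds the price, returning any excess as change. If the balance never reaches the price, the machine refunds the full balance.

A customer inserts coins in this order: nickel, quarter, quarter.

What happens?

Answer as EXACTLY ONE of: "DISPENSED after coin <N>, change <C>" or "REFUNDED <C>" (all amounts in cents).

Price: 55¢
Coin 1 (nickel, 5¢): balance = 5¢
Coin 2 (quarter, 25¢): balance = 30¢
Coin 3 (quarter, 25¢): balance = 55¢
  → balance >= price → DISPENSE, change = 55 - 55 = 0¢

Answer: DISPENSED after coin 3, change 0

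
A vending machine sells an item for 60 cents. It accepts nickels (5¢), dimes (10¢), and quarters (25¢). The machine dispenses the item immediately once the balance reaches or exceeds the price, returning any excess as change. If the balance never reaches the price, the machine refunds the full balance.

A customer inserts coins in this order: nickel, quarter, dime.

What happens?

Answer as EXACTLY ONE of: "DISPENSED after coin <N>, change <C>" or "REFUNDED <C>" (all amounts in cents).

Price: 60¢
Coin 1 (nickel, 5¢): balance = 5¢
Coin 2 (quarter, 25¢): balance = 30¢
Coin 3 (dime, 10¢): balance = 40¢
All coins inserted, balance 40¢ < price 60¢ → REFUND 40¢

Answer: REFUNDED 40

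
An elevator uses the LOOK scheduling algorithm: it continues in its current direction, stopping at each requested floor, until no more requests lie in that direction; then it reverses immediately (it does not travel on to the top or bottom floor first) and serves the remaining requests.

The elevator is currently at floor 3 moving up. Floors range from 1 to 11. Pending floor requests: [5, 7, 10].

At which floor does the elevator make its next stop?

Answer: 5

Derivation:
Current floor: 3, direction: up
Requests above: [5, 7, 10]
Requests below: []
Moving up and requests lie above → nearest above is min([5, 7, 10]) = 5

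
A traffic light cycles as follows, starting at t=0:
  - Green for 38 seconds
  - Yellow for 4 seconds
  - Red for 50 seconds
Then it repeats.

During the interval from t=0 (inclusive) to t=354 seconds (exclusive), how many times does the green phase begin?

Cycle = 38+4+50 = 92s
green phase starts at t = k*92 + 0 for k=0,1,2,...
Need k*92+0 < 354 → k < 3.848
k ∈ {0, ..., 3} → 4 starts

Answer: 4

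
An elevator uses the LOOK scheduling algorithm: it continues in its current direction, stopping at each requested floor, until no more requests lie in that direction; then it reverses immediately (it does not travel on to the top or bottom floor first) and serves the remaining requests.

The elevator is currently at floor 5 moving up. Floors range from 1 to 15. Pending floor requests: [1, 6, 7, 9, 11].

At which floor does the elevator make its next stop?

Answer: 6

Derivation:
Current floor: 5, direction: up
Requests above: [6, 7, 9, 11]
Requests below: [1]
Moving up and requests lie above → nearest above is min([6, 7, 9, 11]) = 6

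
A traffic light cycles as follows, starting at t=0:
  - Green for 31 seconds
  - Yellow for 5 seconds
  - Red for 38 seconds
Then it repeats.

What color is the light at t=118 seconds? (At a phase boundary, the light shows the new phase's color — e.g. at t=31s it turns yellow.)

Answer: red

Derivation:
Cycle length = 31 + 5 + 38 = 74s
t = 118, phase_t = 118 mod 74 = 44
44 >= 36 → RED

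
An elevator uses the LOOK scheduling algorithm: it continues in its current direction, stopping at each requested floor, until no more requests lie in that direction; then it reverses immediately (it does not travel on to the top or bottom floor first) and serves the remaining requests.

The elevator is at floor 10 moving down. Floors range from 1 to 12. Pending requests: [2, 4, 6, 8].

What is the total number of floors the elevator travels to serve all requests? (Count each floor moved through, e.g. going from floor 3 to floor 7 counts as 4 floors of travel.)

Start at floor 10 moving down, LOOK stop order: [8, 6, 4, 2]
  10 → 8: |8-10| = 2, total = 2
  8 → 6: |6-8| = 2, total = 4
  6 → 4: |4-6| = 2, total = 6
  4 → 2: |2-4| = 2, total = 8

Answer: 8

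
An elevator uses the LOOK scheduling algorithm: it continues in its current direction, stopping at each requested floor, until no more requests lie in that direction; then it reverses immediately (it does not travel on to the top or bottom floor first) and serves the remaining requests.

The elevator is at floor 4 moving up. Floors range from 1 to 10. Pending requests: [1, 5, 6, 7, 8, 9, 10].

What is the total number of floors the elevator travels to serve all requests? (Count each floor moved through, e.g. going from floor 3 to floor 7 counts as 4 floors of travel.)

Answer: 15

Derivation:
Start at floor 4 moving up, LOOK stop order: [5, 6, 7, 8, 9, 10, 1]
  4 → 5: |5-4| = 1, total = 1
  5 → 6: |6-5| = 1, total = 2
  6 → 7: |7-6| = 1, total = 3
  7 → 8: |8-7| = 1, total = 4
  8 → 9: |9-8| = 1, total = 5
  9 → 10: |10-9| = 1, total = 6
  10 → 1: |1-10| = 9, total = 15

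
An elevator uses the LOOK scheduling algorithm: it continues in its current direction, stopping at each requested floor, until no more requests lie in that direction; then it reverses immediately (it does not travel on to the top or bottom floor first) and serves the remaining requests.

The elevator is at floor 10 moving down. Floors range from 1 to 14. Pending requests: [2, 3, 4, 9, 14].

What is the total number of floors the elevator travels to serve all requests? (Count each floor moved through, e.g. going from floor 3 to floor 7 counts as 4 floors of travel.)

Start at floor 10 moving down, LOOK stop order: [9, 4, 3, 2, 14]
  10 → 9: |9-10| = 1, total = 1
  9 → 4: |4-9| = 5, total = 6
  4 → 3: |3-4| = 1, total = 7
  3 → 2: |2-3| = 1, total = 8
  2 → 14: |14-2| = 12, total = 20

Answer: 20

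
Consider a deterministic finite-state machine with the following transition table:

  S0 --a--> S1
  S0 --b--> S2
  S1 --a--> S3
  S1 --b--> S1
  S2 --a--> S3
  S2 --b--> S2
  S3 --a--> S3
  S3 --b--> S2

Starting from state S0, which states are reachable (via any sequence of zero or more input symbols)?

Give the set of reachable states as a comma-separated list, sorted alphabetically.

Answer: S0, S1, S2, S3

Derivation:
BFS from S0:
  visit S0: S0--a-->S1 (new), S0--b-->S2 (new)
  visit S1: S1--a-->S3 (new), S1--b-->S1 (seen)
  visit S2: S2--a-->S3 (seen), S2--b-->S2 (seen)
  visit S3: S3--a-->S3 (seen), S3--b-->S2 (seen)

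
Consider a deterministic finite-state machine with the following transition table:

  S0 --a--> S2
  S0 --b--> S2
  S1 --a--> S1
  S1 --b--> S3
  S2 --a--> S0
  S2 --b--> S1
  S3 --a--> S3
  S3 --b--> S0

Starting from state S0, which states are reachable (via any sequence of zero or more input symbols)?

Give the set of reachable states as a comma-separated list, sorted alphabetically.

BFS from S0:
  visit S0: S0--a-->S2 (new), S0--b-->S2 (seen)
  visit S2: S2--a-->S0 (seen), S2--b-->S1 (new)
  visit S1: S1--a-->S1 (seen), S1--b-->S3 (new)
  visit S3: S3--a-->S3 (seen), S3--b-->S0 (seen)

Answer: S0, S1, S2, S3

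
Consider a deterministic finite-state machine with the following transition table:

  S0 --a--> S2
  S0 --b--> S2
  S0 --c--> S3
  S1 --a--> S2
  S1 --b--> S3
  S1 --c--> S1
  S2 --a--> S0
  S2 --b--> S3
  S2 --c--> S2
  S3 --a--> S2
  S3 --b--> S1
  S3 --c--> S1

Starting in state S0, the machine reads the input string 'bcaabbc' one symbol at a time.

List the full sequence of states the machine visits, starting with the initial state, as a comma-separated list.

Answer: S0, S2, S2, S0, S2, S3, S1, S1

Derivation:
Start: S0
  read 'b': S0 --b--> S2
  read 'c': S2 --c--> S2
  read 'a': S2 --a--> S0
  read 'a': S0 --a--> S2
  read 'b': S2 --b--> S3
  read 'b': S3 --b--> S1
  read 'c': S1 --c--> S1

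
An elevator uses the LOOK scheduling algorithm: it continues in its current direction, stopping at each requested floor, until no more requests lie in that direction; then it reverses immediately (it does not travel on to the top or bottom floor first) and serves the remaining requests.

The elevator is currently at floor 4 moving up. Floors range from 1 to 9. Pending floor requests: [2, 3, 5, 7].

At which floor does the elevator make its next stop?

Answer: 5

Derivation:
Current floor: 4, direction: up
Requests above: [5, 7]
Requests below: [2, 3]
Moving up and requests lie above → nearest above is min([5, 7]) = 5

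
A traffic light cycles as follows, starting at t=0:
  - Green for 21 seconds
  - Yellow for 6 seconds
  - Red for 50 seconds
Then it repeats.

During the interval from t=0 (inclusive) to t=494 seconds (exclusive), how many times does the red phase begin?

Cycle = 21+6+50 = 77s
red phase starts at t = k*77 + 27 for k=0,1,2,...
Need k*77+27 < 494 → k < 6.065
k ∈ {0, ..., 6} → 7 starts

Answer: 7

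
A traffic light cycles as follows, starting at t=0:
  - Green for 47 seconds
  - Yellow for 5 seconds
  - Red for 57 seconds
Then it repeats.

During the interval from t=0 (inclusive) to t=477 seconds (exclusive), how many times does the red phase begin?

Cycle = 47+5+57 = 109s
red phase starts at t = k*109 + 52 for k=0,1,2,...
Need k*109+52 < 477 → k < 3.899
k ∈ {0, ..., 3} → 4 starts

Answer: 4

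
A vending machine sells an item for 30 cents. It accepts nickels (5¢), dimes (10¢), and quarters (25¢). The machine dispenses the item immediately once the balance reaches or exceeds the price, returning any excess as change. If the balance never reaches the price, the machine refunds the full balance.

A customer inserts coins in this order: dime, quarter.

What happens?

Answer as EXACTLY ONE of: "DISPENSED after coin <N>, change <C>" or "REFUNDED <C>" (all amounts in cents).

Price: 30¢
Coin 1 (dime, 10¢): balance = 10¢
Coin 2 (quarter, 25¢): balance = 35¢
  → balance >= price → DISPENSE, change = 35 - 30 = 5¢

Answer: DISPENSED after coin 2, change 5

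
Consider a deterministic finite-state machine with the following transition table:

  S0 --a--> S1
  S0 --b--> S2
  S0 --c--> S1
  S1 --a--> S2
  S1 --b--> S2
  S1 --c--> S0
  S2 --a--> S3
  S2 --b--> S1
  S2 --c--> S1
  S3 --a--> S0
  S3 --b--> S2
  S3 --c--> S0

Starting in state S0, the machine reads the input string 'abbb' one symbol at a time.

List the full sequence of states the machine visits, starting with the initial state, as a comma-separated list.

Answer: S0, S1, S2, S1, S2

Derivation:
Start: S0
  read 'a': S0 --a--> S1
  read 'b': S1 --b--> S2
  read 'b': S2 --b--> S1
  read 'b': S1 --b--> S2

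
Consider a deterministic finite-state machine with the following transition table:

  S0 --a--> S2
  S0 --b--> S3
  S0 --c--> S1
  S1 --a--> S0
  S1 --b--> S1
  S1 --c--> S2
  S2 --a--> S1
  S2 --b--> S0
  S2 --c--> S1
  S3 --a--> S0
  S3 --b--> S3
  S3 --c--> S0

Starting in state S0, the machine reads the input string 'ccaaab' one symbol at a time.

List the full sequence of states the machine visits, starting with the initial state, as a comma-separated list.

Start: S0
  read 'c': S0 --c--> S1
  read 'c': S1 --c--> S2
  read 'a': S2 --a--> S1
  read 'a': S1 --a--> S0
  read 'a': S0 --a--> S2
  read 'b': S2 --b--> S0

Answer: S0, S1, S2, S1, S0, S2, S0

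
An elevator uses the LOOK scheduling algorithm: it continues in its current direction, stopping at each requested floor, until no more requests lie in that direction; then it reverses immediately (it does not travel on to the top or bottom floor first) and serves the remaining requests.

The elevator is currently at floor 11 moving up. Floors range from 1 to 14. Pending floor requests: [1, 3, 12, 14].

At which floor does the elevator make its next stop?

Answer: 12

Derivation:
Current floor: 11, direction: up
Requests above: [12, 14]
Requests below: [1, 3]
Moving up and requests lie above → nearest above is min([12, 14]) = 12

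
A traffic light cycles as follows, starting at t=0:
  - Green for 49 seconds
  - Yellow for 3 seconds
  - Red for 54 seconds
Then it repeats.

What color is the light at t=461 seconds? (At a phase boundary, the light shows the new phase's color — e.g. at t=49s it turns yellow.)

Cycle length = 49 + 3 + 54 = 106s
t = 461, phase_t = 461 mod 106 = 37
37 < 49 (green end) → GREEN

Answer: green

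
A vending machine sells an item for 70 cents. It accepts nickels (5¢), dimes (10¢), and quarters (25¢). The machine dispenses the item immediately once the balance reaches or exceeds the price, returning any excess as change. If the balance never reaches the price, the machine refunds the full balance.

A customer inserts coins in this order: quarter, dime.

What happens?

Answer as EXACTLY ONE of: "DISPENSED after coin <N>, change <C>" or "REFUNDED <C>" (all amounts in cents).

Price: 70¢
Coin 1 (quarter, 25¢): balance = 25¢
Coin 2 (dime, 10¢): balance = 35¢
All coins inserted, balance 35¢ < price 70¢ → REFUND 35¢

Answer: REFUNDED 35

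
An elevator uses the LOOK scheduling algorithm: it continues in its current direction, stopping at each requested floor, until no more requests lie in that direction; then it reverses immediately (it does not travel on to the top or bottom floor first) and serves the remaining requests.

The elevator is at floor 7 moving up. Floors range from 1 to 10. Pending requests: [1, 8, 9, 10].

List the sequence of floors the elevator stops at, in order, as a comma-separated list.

Answer: 8, 9, 10, 1

Derivation:
Current: 7, moving UP
Serve above first (ascending): [8, 9, 10]
Then reverse, serve below (descending): [1]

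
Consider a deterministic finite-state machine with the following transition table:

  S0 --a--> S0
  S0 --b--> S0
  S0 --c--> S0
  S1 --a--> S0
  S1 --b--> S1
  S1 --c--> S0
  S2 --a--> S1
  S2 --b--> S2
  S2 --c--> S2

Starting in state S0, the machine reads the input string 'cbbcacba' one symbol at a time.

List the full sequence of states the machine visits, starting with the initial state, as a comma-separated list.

Answer: S0, S0, S0, S0, S0, S0, S0, S0, S0

Derivation:
Start: S0
  read 'c': S0 --c--> S0
  read 'b': S0 --b--> S0
  read 'b': S0 --b--> S0
  read 'c': S0 --c--> S0
  read 'a': S0 --a--> S0
  read 'c': S0 --c--> S0
  read 'b': S0 --b--> S0
  read 'a': S0 --a--> S0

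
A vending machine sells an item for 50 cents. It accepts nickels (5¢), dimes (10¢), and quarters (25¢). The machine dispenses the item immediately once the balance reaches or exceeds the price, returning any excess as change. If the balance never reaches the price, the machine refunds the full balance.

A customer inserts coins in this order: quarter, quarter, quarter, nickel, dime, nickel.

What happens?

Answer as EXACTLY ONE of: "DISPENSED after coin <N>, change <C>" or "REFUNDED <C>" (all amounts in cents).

Price: 50¢
Coin 1 (quarter, 25¢): balance = 25¢
Coin 2 (quarter, 25¢): balance = 50¢
  → balance >= price → DISPENSE, change = 50 - 50 = 0¢

Answer: DISPENSED after coin 2, change 0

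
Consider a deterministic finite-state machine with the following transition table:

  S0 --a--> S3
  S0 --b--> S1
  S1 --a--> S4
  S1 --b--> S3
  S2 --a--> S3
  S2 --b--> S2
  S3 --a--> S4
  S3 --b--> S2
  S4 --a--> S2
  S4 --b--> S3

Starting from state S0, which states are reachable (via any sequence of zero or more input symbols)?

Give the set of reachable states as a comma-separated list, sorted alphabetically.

BFS from S0:
  visit S0: S0--a-->S3 (new), S0--b-->S1 (new)
  visit S3: S3--a-->S4 (new), S3--b-->S2 (new)
  visit S1: S1--a-->S4 (seen), S1--b-->S3 (seen)
  visit S4: S4--a-->S2 (seen), S4--b-->S3 (seen)
  visit S2: S2--a-->S3 (seen), S2--b-->S2 (seen)

Answer: S0, S1, S2, S3, S4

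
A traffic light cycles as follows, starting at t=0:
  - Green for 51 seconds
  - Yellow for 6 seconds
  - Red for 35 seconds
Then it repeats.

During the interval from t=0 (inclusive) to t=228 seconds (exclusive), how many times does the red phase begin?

Cycle = 51+6+35 = 92s
red phase starts at t = k*92 + 57 for k=0,1,2,...
Need k*92+57 < 228 → k < 1.859
k ∈ {0, ..., 1} → 2 starts

Answer: 2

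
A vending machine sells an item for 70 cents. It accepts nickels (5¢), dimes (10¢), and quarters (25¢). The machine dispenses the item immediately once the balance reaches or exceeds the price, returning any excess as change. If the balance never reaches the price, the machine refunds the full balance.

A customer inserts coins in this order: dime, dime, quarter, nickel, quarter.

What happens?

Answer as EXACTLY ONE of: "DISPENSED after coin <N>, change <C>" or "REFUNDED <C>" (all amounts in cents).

Price: 70¢
Coin 1 (dime, 10¢): balance = 10¢
Coin 2 (dime, 10¢): balance = 20¢
Coin 3 (quarter, 25¢): balance = 45¢
Coin 4 (nickel, 5¢): balance = 50¢
Coin 5 (quarter, 25¢): balance = 75¢
  → balance >= price → DISPENSE, change = 75 - 70 = 5¢

Answer: DISPENSED after coin 5, change 5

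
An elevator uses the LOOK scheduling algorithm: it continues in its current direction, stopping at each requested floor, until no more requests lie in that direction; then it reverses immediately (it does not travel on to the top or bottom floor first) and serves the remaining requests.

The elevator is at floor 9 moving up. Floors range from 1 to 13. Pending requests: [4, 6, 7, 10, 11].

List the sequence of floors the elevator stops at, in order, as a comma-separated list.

Answer: 10, 11, 7, 6, 4

Derivation:
Current: 9, moving UP
Serve above first (ascending): [10, 11]
Then reverse, serve below (descending): [7, 6, 4]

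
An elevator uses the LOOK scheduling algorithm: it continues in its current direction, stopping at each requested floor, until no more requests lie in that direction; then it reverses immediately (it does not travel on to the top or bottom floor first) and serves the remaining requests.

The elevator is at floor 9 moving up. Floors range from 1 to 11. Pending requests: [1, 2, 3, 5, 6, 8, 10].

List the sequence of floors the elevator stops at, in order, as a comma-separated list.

Answer: 10, 8, 6, 5, 3, 2, 1

Derivation:
Current: 9, moving UP
Serve above first (ascending): [10]
Then reverse, serve below (descending): [8, 6, 5, 3, 2, 1]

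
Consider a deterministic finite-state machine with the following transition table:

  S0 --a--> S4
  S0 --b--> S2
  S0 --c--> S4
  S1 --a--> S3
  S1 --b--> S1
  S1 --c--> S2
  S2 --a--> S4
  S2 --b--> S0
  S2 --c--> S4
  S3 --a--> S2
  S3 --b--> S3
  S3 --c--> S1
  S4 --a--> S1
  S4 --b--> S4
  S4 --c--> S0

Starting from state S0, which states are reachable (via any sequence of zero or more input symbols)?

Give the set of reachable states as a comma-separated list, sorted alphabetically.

Answer: S0, S1, S2, S3, S4

Derivation:
BFS from S0:
  visit S0: S0--a-->S4 (new), S0--b-->S2 (new), S0--c-->S4 (seen)
  visit S4: S4--a-->S1 (new), S4--b-->S4 (seen), S4--c-->S0 (seen)
  visit S2: S2--a-->S4 (seen), S2--b-->S0 (seen), S2--c-->S4 (seen)
  visit S1: S1--a-->S3 (new), S1--b-->S1 (seen), S1--c-->S2 (seen)
  visit S3: S3--a-->S2 (seen), S3--b-->S3 (seen), S3--c-->S1 (seen)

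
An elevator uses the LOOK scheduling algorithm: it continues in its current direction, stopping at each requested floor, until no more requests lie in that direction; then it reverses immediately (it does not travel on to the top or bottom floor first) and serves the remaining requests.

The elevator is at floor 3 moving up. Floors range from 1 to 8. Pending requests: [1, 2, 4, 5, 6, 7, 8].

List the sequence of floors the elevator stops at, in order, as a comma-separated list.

Answer: 4, 5, 6, 7, 8, 2, 1

Derivation:
Current: 3, moving UP
Serve above first (ascending): [4, 5, 6, 7, 8]
Then reverse, serve below (descending): [2, 1]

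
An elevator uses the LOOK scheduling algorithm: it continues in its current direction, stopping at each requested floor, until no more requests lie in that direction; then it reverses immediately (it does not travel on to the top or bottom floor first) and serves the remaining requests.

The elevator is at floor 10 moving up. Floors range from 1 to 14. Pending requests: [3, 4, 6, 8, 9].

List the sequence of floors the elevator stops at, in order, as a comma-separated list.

Current: 10, moving UP
Serve above first (ascending): []
Then reverse, serve below (descending): [9, 8, 6, 4, 3]

Answer: 9, 8, 6, 4, 3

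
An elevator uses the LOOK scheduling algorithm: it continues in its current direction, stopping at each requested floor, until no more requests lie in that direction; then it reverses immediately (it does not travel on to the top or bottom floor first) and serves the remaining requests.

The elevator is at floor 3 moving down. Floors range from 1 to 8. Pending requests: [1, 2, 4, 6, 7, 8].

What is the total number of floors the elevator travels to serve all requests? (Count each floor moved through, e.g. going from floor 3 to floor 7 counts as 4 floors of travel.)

Start at floor 3 moving down, LOOK stop order: [2, 1, 4, 6, 7, 8]
  3 → 2: |2-3| = 1, total = 1
  2 → 1: |1-2| = 1, total = 2
  1 → 4: |4-1| = 3, total = 5
  4 → 6: |6-4| = 2, total = 7
  6 → 7: |7-6| = 1, total = 8
  7 → 8: |8-7| = 1, total = 9

Answer: 9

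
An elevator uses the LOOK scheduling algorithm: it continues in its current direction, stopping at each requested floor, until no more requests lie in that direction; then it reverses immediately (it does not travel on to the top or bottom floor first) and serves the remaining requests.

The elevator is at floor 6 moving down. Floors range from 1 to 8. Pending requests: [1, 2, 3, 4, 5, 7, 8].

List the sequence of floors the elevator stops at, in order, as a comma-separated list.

Current: 6, moving DOWN
Serve below first (descending): [5, 4, 3, 2, 1]
Then reverse, serve above (ascending): [7, 8]

Answer: 5, 4, 3, 2, 1, 7, 8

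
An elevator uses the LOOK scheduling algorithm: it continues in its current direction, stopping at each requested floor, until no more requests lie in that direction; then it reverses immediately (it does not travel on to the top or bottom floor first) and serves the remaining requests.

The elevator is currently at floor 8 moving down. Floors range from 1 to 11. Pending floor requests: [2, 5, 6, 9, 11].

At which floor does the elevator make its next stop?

Current floor: 8, direction: down
Requests above: [9, 11]
Requests below: [2, 5, 6]
Moving down and requests lie below → nearest below is max([2, 5, 6]) = 6

Answer: 6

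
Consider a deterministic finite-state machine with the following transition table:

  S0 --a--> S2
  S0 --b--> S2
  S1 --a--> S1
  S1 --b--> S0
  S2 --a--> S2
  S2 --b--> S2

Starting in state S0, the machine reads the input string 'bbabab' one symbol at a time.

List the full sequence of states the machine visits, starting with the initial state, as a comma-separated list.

Answer: S0, S2, S2, S2, S2, S2, S2

Derivation:
Start: S0
  read 'b': S0 --b--> S2
  read 'b': S2 --b--> S2
  read 'a': S2 --a--> S2
  read 'b': S2 --b--> S2
  read 'a': S2 --a--> S2
  read 'b': S2 --b--> S2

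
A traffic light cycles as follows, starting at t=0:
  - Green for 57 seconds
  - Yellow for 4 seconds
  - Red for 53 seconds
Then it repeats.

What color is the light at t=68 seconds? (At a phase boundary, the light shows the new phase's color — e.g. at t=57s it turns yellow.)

Answer: red

Derivation:
Cycle length = 57 + 4 + 53 = 114s
t = 68, phase_t = 68 mod 114 = 68
68 >= 61 → RED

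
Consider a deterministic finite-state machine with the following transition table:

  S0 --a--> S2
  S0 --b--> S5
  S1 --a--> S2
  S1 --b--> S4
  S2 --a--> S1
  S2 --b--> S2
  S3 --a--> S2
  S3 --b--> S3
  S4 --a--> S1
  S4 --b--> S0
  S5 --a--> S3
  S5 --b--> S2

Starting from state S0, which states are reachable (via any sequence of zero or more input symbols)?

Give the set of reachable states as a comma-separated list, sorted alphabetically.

Answer: S0, S1, S2, S3, S4, S5

Derivation:
BFS from S0:
  visit S0: S0--a-->S2 (new), S0--b-->S5 (new)
  visit S2: S2--a-->S1 (new), S2--b-->S2 (seen)
  visit S5: S5--a-->S3 (new), S5--b-->S2 (seen)
  visit S1: S1--a-->S2 (seen), S1--b-->S4 (new)
  visit S3: S3--a-->S2 (seen), S3--b-->S3 (seen)
  visit S4: S4--a-->S1 (seen), S4--b-->S0 (seen)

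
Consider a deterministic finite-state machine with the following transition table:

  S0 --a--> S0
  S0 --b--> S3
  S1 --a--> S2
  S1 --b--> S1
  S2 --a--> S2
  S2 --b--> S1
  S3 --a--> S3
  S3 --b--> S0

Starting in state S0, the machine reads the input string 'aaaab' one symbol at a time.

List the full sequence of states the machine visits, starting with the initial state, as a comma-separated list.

Answer: S0, S0, S0, S0, S0, S3

Derivation:
Start: S0
  read 'a': S0 --a--> S0
  read 'a': S0 --a--> S0
  read 'a': S0 --a--> S0
  read 'a': S0 --a--> S0
  read 'b': S0 --b--> S3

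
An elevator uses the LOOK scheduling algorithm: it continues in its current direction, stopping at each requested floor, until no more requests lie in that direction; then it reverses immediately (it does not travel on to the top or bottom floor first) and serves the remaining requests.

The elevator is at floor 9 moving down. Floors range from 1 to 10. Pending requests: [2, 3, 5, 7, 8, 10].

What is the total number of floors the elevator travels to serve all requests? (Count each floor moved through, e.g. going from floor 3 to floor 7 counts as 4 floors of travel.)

Start at floor 9 moving down, LOOK stop order: [8, 7, 5, 3, 2, 10]
  9 → 8: |8-9| = 1, total = 1
  8 → 7: |7-8| = 1, total = 2
  7 → 5: |5-7| = 2, total = 4
  5 → 3: |3-5| = 2, total = 6
  3 → 2: |2-3| = 1, total = 7
  2 → 10: |10-2| = 8, total = 15

Answer: 15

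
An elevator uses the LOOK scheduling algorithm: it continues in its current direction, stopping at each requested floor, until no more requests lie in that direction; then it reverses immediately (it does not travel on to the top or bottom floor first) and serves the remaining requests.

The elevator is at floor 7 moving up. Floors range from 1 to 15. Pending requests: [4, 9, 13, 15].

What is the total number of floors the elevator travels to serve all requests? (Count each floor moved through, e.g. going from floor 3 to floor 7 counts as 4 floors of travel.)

Answer: 19

Derivation:
Start at floor 7 moving up, LOOK stop order: [9, 13, 15, 4]
  7 → 9: |9-7| = 2, total = 2
  9 → 13: |13-9| = 4, total = 6
  13 → 15: |15-13| = 2, total = 8
  15 → 4: |4-15| = 11, total = 19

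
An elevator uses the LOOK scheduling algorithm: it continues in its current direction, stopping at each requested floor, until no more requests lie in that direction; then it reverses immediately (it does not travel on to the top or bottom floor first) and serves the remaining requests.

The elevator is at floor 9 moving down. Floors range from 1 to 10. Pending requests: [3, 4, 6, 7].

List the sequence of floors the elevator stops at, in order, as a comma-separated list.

Answer: 7, 6, 4, 3

Derivation:
Current: 9, moving DOWN
Serve below first (descending): [7, 6, 4, 3]
Then reverse, serve above (ascending): []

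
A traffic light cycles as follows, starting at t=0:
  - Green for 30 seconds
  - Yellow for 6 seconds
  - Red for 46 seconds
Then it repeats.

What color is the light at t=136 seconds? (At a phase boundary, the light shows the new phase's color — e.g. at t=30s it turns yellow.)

Cycle length = 30 + 6 + 46 = 82s
t = 136, phase_t = 136 mod 82 = 54
54 >= 36 → RED

Answer: red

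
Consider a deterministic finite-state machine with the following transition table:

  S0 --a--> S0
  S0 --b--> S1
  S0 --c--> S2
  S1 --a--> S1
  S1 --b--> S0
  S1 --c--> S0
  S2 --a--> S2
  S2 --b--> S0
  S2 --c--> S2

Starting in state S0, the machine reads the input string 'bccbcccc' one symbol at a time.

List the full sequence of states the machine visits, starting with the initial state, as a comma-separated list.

Answer: S0, S1, S0, S2, S0, S2, S2, S2, S2

Derivation:
Start: S0
  read 'b': S0 --b--> S1
  read 'c': S1 --c--> S0
  read 'c': S0 --c--> S2
  read 'b': S2 --b--> S0
  read 'c': S0 --c--> S2
  read 'c': S2 --c--> S2
  read 'c': S2 --c--> S2
  read 'c': S2 --c--> S2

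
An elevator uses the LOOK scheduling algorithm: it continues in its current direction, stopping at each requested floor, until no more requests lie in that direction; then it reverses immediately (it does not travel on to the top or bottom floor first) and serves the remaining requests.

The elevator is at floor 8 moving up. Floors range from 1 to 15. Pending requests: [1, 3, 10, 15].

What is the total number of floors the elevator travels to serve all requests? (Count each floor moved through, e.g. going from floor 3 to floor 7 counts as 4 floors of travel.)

Answer: 21

Derivation:
Start at floor 8 moving up, LOOK stop order: [10, 15, 3, 1]
  8 → 10: |10-8| = 2, total = 2
  10 → 15: |15-10| = 5, total = 7
  15 → 3: |3-15| = 12, total = 19
  3 → 1: |1-3| = 2, total = 21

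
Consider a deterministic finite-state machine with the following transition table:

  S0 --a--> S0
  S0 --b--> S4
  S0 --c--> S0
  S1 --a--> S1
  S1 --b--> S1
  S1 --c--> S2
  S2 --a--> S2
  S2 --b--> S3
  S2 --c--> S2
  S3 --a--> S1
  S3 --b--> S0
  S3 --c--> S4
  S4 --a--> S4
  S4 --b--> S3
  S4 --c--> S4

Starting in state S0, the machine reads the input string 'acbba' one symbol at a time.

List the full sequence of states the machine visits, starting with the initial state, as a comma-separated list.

Start: S0
  read 'a': S0 --a--> S0
  read 'c': S0 --c--> S0
  read 'b': S0 --b--> S4
  read 'b': S4 --b--> S3
  read 'a': S3 --a--> S1

Answer: S0, S0, S0, S4, S3, S1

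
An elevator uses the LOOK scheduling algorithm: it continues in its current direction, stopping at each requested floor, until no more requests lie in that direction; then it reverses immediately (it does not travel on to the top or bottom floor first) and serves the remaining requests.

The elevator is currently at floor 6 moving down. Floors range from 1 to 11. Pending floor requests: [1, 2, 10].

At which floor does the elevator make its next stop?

Answer: 2

Derivation:
Current floor: 6, direction: down
Requests above: [10]
Requests below: [1, 2]
Moving down and requests lie below → nearest below is max([1, 2]) = 2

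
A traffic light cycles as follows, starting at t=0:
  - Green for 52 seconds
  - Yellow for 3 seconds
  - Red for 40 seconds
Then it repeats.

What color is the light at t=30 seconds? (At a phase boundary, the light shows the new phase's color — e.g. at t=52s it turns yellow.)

Cycle length = 52 + 3 + 40 = 95s
t = 30, phase_t = 30 mod 95 = 30
30 < 52 (green end) → GREEN

Answer: green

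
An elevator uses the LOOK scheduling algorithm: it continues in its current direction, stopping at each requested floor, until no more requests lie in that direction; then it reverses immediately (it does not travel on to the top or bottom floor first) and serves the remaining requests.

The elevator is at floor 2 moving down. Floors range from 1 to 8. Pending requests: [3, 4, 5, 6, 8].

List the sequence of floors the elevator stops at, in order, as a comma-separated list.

Answer: 3, 4, 5, 6, 8

Derivation:
Current: 2, moving DOWN
Serve below first (descending): []
Then reverse, serve above (ascending): [3, 4, 5, 6, 8]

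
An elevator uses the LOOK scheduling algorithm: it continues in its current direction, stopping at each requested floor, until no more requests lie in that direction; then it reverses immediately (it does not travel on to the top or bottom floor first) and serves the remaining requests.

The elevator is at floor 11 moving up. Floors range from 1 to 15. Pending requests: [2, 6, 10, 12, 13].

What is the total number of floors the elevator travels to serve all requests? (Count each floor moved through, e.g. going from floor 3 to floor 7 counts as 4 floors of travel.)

Start at floor 11 moving up, LOOK stop order: [12, 13, 10, 6, 2]
  11 → 12: |12-11| = 1, total = 1
  12 → 13: |13-12| = 1, total = 2
  13 → 10: |10-13| = 3, total = 5
  10 → 6: |6-10| = 4, total = 9
  6 → 2: |2-6| = 4, total = 13

Answer: 13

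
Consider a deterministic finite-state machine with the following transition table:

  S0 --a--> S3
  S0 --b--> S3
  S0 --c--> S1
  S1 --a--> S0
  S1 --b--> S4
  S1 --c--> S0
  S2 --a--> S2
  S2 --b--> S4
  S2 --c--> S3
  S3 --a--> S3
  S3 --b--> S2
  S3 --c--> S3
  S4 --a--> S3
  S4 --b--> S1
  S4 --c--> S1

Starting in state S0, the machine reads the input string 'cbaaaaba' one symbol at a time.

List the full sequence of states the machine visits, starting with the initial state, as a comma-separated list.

Start: S0
  read 'c': S0 --c--> S1
  read 'b': S1 --b--> S4
  read 'a': S4 --a--> S3
  read 'a': S3 --a--> S3
  read 'a': S3 --a--> S3
  read 'a': S3 --a--> S3
  read 'b': S3 --b--> S2
  read 'a': S2 --a--> S2

Answer: S0, S1, S4, S3, S3, S3, S3, S2, S2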